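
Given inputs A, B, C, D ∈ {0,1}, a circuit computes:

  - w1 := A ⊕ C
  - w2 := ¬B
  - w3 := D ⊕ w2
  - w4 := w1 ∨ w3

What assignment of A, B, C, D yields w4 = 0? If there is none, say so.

A=1, B=0, C=1, D=1

w4 = w1 ∨ w3 must be 0, so both w1 = 0 and w3 = 0.
Check with A=1, B=0, C=1, D=1:
w1 = A ⊕ C = 1 ⊕ 1 = 0
w2 = ¬B = ¬0 = 1
w3 = D ⊕ w2 = 1 ⊕ 1 = 0
w4 = w1 ∨ w3 = 0 ∨ 0 = 0
So w4 = 0 as required.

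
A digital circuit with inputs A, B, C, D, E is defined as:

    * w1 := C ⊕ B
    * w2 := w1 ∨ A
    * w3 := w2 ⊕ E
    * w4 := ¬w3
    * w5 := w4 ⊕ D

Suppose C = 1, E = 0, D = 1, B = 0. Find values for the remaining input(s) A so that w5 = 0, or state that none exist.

no solution exists

With C = 1, E = 0, D = 1, B = 0 fixed, none of the 2 settings of A give w5 = 0.
For example, with A=0:
w1 = C ⊕ B = 1 ⊕ 0 = 1
w2 = w1 ∨ A = 1 ∨ 0 = 1
w3 = w2 ⊕ E = 1 ⊕ 0 = 1
w4 = ¬w3 = ¬1 = 0
w5 = w4 ⊕ D = 0 ⊕ 1 = 1
giving w5 = 1 ≠ 0.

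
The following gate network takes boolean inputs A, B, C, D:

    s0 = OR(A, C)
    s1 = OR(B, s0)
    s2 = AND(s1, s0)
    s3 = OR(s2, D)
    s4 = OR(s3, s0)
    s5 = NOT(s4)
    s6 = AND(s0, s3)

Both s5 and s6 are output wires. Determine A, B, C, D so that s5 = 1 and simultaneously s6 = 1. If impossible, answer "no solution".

no solution exists

Across all 16 input combinations, none give both s5 = 1 and s6 = 1.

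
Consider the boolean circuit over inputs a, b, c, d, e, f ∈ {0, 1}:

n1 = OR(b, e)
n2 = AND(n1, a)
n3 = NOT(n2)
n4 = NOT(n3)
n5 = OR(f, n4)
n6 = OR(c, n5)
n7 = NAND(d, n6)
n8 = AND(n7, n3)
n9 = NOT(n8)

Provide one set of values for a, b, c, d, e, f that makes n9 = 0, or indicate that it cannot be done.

a=0 b=1 c=1 d=0 e=0 f=1

n9 = NOT(n8) must be 0, so n8 = 1.
n8 = AND(n7, n3) must be 1, so both n7 = 1 and n3 = 1.
Check with a=0 b=1 c=1 d=0 e=0 f=1:
n1 = OR(b, e) = OR(1, 0) = 1
n2 = AND(n1, a) = AND(1, 0) = 0
n3 = NOT(n2) = NOT 0 = 1
n4 = NOT(n3) = NOT 1 = 0
n5 = OR(f, n4) = OR(1, 0) = 1
n6 = OR(c, n5) = OR(1, 1) = 1
n7 = NAND(d, n6) = NAND(0, 1) = 1
n8 = AND(n7, n3) = AND(1, 1) = 1
n9 = NOT(n8) = NOT 1 = 0
So n9 = 0 as required.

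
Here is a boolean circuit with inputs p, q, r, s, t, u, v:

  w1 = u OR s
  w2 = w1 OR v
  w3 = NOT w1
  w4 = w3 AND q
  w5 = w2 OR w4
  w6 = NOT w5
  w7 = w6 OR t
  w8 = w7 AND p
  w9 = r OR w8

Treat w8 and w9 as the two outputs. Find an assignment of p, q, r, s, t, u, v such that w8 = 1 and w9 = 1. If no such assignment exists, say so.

p=1 q=1 r=1 s=0 t=1 u=0 v=0

Check with p=1 q=1 r=1 s=0 t=1 u=0 v=0:
w1 = u OR s = 0 OR 0 = 0
w2 = w1 OR v = 0 OR 0 = 0
w3 = NOT w1 = NOT 0 = 1
w4 = w3 AND q = 1 AND 1 = 1
w5 = w2 OR w4 = 0 OR 1 = 1
w6 = NOT w5 = NOT 1 = 0
w7 = w6 OR t = 0 OR 1 = 1
w8 = w7 AND p = 1 AND 1 = 1
w9 = r OR w8 = 1 OR 1 = 1
So w8 = 1 and w9 = 1.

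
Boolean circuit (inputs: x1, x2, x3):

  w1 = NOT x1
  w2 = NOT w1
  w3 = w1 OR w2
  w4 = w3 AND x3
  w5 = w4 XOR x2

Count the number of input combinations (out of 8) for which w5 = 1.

w5 = w4 XOR x2 must be 1, so w4 and x2 differ.
Enumerating the 8 input combinations, 4 give w5 = 1 and 4 give w5 = 0.

4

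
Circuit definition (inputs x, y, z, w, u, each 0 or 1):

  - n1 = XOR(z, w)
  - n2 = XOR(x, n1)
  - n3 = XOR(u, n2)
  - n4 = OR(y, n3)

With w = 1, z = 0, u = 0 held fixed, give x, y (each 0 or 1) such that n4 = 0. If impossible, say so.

Check with w = 1, z = 0, u = 0 and x=1, y=0:
n1 = XOR(z, w) = XOR(0, 1) = 1
n2 = XOR(x, n1) = XOR(1, 1) = 0
n3 = XOR(u, n2) = XOR(0, 0) = 0
n4 = OR(y, n3) = OR(0, 0) = 0
So n4 = 0.

x=1, y=0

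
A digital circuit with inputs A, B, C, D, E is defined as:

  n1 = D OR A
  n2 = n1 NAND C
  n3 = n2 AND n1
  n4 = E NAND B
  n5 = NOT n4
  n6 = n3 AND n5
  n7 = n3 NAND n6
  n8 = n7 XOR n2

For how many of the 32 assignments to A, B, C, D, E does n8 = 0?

17

n8 = n7 XOR n2 must be 0, so n7 and n2 are equal.
Enumerating the 32 input combinations, 17 give n8 = 0 and 15 give n8 = 1.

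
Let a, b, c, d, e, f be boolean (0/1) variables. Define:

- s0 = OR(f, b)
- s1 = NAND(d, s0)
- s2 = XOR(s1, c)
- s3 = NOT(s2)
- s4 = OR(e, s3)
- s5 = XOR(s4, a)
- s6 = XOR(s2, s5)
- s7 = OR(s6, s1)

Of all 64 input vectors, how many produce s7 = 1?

s7 = OR(s6, s1) must be 1, so at least one of s6, s1 is 1.
Enumerating the 64 input combinations, 52 give s7 = 1 and 12 give s7 = 0.

52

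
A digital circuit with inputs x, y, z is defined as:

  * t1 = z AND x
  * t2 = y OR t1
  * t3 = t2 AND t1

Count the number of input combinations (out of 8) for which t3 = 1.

t3 = t2 AND t1 must be 1, so both t2 = 1 and t1 = 1.
t2 = y OR t1 must be 1, so at least one of y, t1 is 1.
Satisfying assignments:
  x=1, y=0, z=1
  x=1, y=1, z=1

2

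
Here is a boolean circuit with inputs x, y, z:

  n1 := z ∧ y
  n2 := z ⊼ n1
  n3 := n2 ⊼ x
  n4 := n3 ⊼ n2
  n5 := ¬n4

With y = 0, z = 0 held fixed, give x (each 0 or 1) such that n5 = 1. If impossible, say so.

x=0

Check with y = 0, z = 0 and x=0:
n1 = z ∧ y = 0 ∧ 0 = 0
n2 = z ⊼ n1 = 0 ⊼ 0 = 1
n3 = n2 ⊼ x = 1 ⊼ 0 = 1
n4 = n3 ⊼ n2 = 1 ⊼ 1 = 0
n5 = ¬n4 = ¬0 = 1
So n5 = 1.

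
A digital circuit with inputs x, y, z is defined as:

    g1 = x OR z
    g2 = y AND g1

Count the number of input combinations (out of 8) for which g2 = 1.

3

g2 = y AND g1 must be 1, so both y = 1 and g1 = 1.
Satisfying assignments:
  x=0, y=1, z=1
  x=1, y=1, z=0
  x=1, y=1, z=1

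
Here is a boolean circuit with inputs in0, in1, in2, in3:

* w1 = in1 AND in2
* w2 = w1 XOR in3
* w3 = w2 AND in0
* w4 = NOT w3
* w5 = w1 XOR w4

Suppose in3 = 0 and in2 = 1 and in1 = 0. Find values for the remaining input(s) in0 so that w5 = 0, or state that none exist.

With in3 = 0 and in2 = 1 and in1 = 0 fixed, none of the 2 settings of in0 give w5 = 0.
For example, with in0=1:
w1 = in1 AND in2 = 0 AND 1 = 0
w2 = w1 XOR in3 = 0 XOR 0 = 0
w3 = w2 AND in0 = 0 AND 1 = 0
w4 = NOT w3 = NOT 0 = 1
w5 = w1 XOR w4 = 0 XOR 1 = 1
giving w5 = 1 ≠ 0.

no solution exists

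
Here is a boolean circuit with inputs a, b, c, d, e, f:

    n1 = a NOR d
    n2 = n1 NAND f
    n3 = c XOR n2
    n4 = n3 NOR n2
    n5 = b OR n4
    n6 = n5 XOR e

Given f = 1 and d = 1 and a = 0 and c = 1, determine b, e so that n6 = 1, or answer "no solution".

b=0, e=1

n6 = n5 XOR e must be 1, so n5 and e differ.
Check with f = 1 and d = 1 and a = 0 and c = 1 and b=0, e=1:
n1 = a NOR d = 0 NOR 1 = 0
n2 = n1 NAND f = 0 NAND 1 = 1
n3 = c XOR n2 = 1 XOR 1 = 0
n4 = n3 NOR n2 = 0 NOR 1 = 0
n5 = b OR n4 = 0 OR 0 = 0
n6 = n5 XOR e = 0 XOR 1 = 1
So n6 = 1.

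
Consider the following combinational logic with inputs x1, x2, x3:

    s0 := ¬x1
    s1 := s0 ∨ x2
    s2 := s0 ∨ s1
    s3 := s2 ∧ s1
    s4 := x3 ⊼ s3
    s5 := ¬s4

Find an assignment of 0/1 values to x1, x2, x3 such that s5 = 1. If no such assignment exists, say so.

Check with x1=0, x2=0, x3=1:
s0 = ¬x1 = ¬0 = 1
s1 = s0 ∨ x2 = 1 ∨ 0 = 1
s2 = s0 ∨ s1 = 1 ∨ 1 = 1
s3 = s2 ∧ s1 = 1 ∧ 1 = 1
s4 = x3 ⊼ s3 = 1 ⊼ 1 = 0
s5 = ¬s4 = ¬0 = 1
So s5 = 1 as required.

x1=0, x2=0, x3=1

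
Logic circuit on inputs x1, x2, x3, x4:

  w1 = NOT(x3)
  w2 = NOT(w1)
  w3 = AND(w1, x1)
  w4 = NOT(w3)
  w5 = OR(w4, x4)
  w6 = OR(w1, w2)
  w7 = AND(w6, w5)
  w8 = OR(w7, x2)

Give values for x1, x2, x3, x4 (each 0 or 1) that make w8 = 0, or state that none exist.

Check with x1=1, x2=0, x3=0, x4=0:
w1 = NOT(x3) = NOT 0 = 1
w2 = NOT(w1) = NOT 1 = 0
w3 = AND(w1, x1) = AND(1, 1) = 1
w4 = NOT(w3) = NOT 1 = 0
w5 = OR(w4, x4) = OR(0, 0) = 0
w6 = OR(w1, w2) = OR(1, 0) = 1
w7 = AND(w6, w5) = AND(1, 0) = 0
w8 = OR(w7, x2) = OR(0, 0) = 0
So w8 = 0 as required.

x1=1, x2=0, x3=0, x4=0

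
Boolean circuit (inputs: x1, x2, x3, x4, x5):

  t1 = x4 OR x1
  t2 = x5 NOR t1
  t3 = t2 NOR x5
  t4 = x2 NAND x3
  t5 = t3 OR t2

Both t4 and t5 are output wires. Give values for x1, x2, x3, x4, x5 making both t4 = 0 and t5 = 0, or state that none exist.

x1=1 x2=1 x3=1 x4=1 x5=1

Check with x1=1 x2=1 x3=1 x4=1 x5=1:
t1 = x4 OR x1 = 1 OR 1 = 1
t2 = x5 NOR t1 = 1 NOR 1 = 0
t3 = t2 NOR x5 = 0 NOR 1 = 0
t4 = x2 NAND x3 = 1 NAND 1 = 0
t5 = t3 OR t2 = 0 OR 0 = 0
So t4 = 0 and t5 = 0.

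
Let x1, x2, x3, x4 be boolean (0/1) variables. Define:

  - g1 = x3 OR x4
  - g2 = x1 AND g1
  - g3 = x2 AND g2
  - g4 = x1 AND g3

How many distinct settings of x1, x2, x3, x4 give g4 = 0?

13

g4 = x1 AND g3 must be 0, so at least one of x1, g3 is 0.
Enumerating the 16 input combinations, 13 give g4 = 0 and 3 give g4 = 1.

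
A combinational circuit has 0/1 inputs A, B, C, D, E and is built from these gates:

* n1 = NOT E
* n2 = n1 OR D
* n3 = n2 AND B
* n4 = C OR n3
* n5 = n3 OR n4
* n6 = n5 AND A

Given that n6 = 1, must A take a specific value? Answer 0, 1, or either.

1

n6 = n5 AND A must be 1, so both n5 = 1 and A = 1.
Every assignment with n6 = 1 has A = 1; there are 11 such assignment(s).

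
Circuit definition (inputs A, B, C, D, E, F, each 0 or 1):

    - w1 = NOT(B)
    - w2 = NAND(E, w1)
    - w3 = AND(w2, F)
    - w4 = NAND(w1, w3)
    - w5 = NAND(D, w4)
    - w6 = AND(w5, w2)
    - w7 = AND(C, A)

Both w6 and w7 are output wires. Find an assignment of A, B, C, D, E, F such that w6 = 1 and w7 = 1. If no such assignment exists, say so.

Check with A=1, B=1, C=1, D=0, E=0, F=1:
w1 = NOT(B) = NOT 1 = 0
w2 = NAND(E, w1) = NAND(0, 0) = 1
w3 = AND(w2, F) = AND(1, 1) = 1
w4 = NAND(w1, w3) = NAND(0, 1) = 1
w5 = NAND(D, w4) = NAND(0, 1) = 1
w6 = AND(w5, w2) = AND(1, 1) = 1
w7 = AND(C, A) = AND(1, 1) = 1
So w6 = 1 and w7 = 1.

A=1, B=1, C=1, D=0, E=0, F=1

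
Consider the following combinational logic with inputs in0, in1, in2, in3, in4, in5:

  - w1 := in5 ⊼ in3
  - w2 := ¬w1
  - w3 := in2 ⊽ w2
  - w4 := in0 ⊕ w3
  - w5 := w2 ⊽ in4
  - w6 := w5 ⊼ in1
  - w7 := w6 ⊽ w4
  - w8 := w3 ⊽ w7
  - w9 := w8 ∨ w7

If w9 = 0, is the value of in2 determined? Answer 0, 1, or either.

0

w9 = w8 ∨ w7 must be 0, so both w8 = 0 and w7 = 0.
Every assignment with w9 = 0 has in2 = 0; there are 21 such assignment(s).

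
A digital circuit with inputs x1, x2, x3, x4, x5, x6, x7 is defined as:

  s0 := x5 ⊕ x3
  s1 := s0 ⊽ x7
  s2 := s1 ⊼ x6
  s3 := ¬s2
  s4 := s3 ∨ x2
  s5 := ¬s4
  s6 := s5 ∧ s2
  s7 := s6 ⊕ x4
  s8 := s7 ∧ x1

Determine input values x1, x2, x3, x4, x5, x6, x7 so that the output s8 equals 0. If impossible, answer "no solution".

x1=1 x2=0 x3=0 x4=1 x5=0 x6=0 x7=0

s8 = s7 ∧ x1 must be 0, so at least one of s7, x1 is 0.
Check with x1=1 x2=0 x3=0 x4=1 x5=0 x6=0 x7=0:
s0 = x5 ⊕ x3 = 0 ⊕ 0 = 0
s1 = s0 ⊽ x7 = 0 ⊽ 0 = 1
s2 = s1 ⊼ x6 = 1 ⊼ 0 = 1
s3 = ¬s2 = ¬1 = 0
s4 = s3 ∨ x2 = 0 ∨ 0 = 0
s5 = ¬s4 = ¬0 = 1
s6 = s5 ∧ s2 = 1 ∧ 1 = 1
s7 = s6 ⊕ x4 = 1 ⊕ 1 = 0
s8 = s7 ∧ x1 = 0 ∧ 1 = 0
So s8 = 0 as required.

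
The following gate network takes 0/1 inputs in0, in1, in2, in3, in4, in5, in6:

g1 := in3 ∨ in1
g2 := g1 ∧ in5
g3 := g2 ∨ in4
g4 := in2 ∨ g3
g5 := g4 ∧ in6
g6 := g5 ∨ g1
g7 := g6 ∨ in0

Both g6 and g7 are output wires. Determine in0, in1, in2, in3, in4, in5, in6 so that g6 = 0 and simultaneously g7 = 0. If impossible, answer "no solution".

Check with in0=0 in1=0 in2=0 in3=0 in4=0 in5=1 in6=1:
g1 = in3 ∨ in1 = 0 ∨ 0 = 0
g2 = g1 ∧ in5 = 0 ∧ 1 = 0
g3 = g2 ∨ in4 = 0 ∨ 0 = 0
g4 = in2 ∨ g3 = 0 ∨ 0 = 0
g5 = g4 ∧ in6 = 0 ∧ 1 = 0
g6 = g5 ∨ g1 = 0 ∨ 0 = 0
g7 = g6 ∨ in0 = 0 ∨ 0 = 0
So g6 = 0 and g7 = 0.

in0=0 in1=0 in2=0 in3=0 in4=0 in5=1 in6=1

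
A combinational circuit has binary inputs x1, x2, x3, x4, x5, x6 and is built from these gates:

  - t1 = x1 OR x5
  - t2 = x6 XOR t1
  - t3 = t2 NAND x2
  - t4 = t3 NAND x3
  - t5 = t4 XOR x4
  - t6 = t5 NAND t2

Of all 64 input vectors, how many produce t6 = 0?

16

t6 = t5 NAND t2 must be 0, so both t5 = 1 and t2 = 1.
Enumerating the 64 input combinations, 16 give t6 = 0 and 48 give t6 = 1.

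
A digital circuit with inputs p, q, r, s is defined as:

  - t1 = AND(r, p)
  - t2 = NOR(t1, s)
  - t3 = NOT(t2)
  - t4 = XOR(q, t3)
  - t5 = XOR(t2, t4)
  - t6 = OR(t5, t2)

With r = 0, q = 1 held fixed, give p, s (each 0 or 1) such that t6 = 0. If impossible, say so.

t6 = OR(t5, t2) must be 0, so both t5 = 0 and t2 = 0.
Check with r = 0, q = 1 and p=1, s=1:
t1 = AND(r, p) = AND(0, 1) = 0
t2 = NOR(t1, s) = NOR(0, 1) = 0
t3 = NOT(t2) = NOT 0 = 1
t4 = XOR(q, t3) = XOR(1, 1) = 0
t5 = XOR(t2, t4) = XOR(0, 0) = 0
t6 = OR(t5, t2) = OR(0, 0) = 0
So t6 = 0.

p=1, s=1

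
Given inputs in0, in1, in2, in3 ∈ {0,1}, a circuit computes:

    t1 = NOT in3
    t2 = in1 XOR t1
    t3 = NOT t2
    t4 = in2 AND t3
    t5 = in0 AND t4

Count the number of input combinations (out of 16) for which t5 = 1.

2

t5 = in0 AND t4 must be 1, so both in0 = 1 and t4 = 1.
t4 = in2 AND t3 must be 1, so both in2 = 1 and t3 = 1.
t3 = NOT t2 must be 1, so t2 = 0.
Enumerating the 16 input combinations, 2 give t5 = 1 and 14 give t5 = 0.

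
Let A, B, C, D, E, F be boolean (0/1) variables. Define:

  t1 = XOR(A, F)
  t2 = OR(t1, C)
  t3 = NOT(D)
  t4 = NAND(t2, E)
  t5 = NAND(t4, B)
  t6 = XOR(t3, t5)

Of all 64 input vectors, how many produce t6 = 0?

32

t6 = XOR(t3, t5) must be 0, so t3 and t5 are equal.
Enumerating the 64 input combinations, 32 give t6 = 0 and 32 give t6 = 1.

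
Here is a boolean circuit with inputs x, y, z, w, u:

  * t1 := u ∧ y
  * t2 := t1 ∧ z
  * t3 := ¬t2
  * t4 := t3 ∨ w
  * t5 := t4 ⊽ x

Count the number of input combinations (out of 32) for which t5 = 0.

t5 = t4 ⊽ x must be 0, so at least one of t4, x is 1.
Enumerating the 32 input combinations, 31 give t5 = 0 and 1 give t5 = 1.

31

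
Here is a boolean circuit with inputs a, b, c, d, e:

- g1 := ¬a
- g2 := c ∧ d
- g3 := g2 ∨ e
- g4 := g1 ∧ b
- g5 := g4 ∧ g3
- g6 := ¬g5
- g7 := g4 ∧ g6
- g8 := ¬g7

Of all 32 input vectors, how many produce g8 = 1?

g8 = ¬g7 must be 1, so g7 = 0.
g7 = g4 ∧ g6 must be 0, so at least one of g4, g6 is 0.
Enumerating the 32 input combinations, 29 give g8 = 1 and 3 give g8 = 0.

29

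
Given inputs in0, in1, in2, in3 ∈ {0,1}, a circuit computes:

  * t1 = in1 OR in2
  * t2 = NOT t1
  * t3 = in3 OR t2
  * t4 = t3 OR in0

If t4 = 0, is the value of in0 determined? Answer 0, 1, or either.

0

t4 = t3 OR in0 must be 0, so both t3 = 0 and in0 = 0.
Every assignment with t4 = 0 has in0 = 0; there are 3 such assignment(s).
  in0=0, in1=0, in2=1, in3=0
  in0=0, in1=1, in2=0, in3=0
  in0=0, in1=1, in2=1, in3=0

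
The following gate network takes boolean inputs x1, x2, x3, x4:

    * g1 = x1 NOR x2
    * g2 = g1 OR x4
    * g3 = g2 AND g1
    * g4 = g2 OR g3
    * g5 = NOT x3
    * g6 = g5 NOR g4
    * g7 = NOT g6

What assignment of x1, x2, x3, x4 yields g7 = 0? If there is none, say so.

g7 = NOT g6 must be 0, so g6 = 1.
g6 = g5 NOR g4 must be 1, so both g5 = 0 and g4 = 0.
g5 = NOT x3 must be 0, so x3 = 1.
Check with x1=1, x2=0, x3=1, x4=0:
g1 = x1 NOR x2 = 1 NOR 0 = 0
g2 = g1 OR x4 = 0 OR 0 = 0
g3 = g2 AND g1 = 0 AND 0 = 0
g4 = g2 OR g3 = 0 OR 0 = 0
g5 = NOT x3 = NOT 1 = 0
g6 = g5 NOR g4 = 0 NOR 0 = 1
g7 = NOT g6 = NOT 1 = 0
So g7 = 0 as required.

x1=1, x2=0, x3=1, x4=0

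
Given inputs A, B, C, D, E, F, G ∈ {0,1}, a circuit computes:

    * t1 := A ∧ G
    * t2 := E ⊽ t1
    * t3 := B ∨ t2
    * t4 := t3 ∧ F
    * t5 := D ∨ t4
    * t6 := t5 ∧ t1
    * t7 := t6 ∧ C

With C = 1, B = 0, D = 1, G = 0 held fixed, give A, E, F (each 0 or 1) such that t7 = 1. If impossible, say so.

no solution exists

With C = 1, B = 0, D = 1, G = 0 fixed, none of the 8 settings of A, E, F give t7 = 1.
For example, with A=1, E=0, F=0:
t1 = A ∧ G = 1 ∧ 0 = 0
t2 = E ⊽ t1 = 0 ⊽ 0 = 1
t3 = B ∨ t2 = 0 ∨ 1 = 1
t4 = t3 ∧ F = 1 ∧ 0 = 0
t5 = D ∨ t4 = 1 ∨ 0 = 1
t6 = t5 ∧ t1 = 1 ∧ 0 = 0
t7 = t6 ∧ C = 0 ∧ 1 = 0
giving t7 = 0 ≠ 1.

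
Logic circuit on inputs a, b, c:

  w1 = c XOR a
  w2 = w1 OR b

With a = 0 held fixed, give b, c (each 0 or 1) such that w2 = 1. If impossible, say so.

Check with a = 0 and b=1, c=0:
w1 = c XOR a = 0 XOR 0 = 0
w2 = w1 OR b = 0 OR 1 = 1
So w2 = 1.

b=1, c=0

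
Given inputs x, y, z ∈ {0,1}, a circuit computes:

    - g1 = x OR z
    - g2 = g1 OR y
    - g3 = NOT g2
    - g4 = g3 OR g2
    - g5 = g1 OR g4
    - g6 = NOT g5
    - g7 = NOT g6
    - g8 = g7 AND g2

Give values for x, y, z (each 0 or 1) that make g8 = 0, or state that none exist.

g8 = g7 AND g2 must be 0, so at least one of g7, g2 is 0.
Check with x=0, y=0, z=0:
g1 = x OR z = 0 OR 0 = 0
g2 = g1 OR y = 0 OR 0 = 0
g3 = NOT g2 = NOT 0 = 1
g4 = g3 OR g2 = 1 OR 0 = 1
g5 = g1 OR g4 = 0 OR 1 = 1
g6 = NOT g5 = NOT 1 = 0
g7 = NOT g6 = NOT 0 = 1
g8 = g7 AND g2 = 1 AND 0 = 0
So g8 = 0 as required.

x=0, y=0, z=0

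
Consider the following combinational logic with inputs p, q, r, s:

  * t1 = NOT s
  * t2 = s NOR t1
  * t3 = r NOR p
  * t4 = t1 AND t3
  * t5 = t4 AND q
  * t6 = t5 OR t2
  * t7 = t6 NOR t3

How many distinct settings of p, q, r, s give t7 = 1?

t7 = t6 NOR t3 must be 1, so both t6 = 0 and t3 = 0.
t6 = t5 OR t2 must be 0, so both t5 = 0 and t2 = 0.
t3 = r NOR p must be 0, so at least one of r, p is 1.
Enumerating the 16 input combinations, 12 give t7 = 1 and 4 give t7 = 0.

12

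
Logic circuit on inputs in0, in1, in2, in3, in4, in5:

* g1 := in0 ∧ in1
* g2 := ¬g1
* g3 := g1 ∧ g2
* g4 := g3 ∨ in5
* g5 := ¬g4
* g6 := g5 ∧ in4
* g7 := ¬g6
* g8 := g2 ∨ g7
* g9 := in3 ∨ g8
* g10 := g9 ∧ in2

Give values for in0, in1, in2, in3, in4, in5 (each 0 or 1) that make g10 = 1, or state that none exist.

in0=1, in1=0, in2=1, in3=0, in4=0, in5=1

g10 = g9 ∧ in2 must be 1, so both g9 = 1 and in2 = 1.
g9 = in3 ∨ g8 must be 1, so at least one of in3, g8 is 1.
Check with in0=1, in1=0, in2=1, in3=0, in4=0, in5=1:
g1 = in0 ∧ in1 = 1 ∧ 0 = 0
g2 = ¬g1 = ¬0 = 1
g3 = g1 ∧ g2 = 0 ∧ 1 = 0
g4 = g3 ∨ in5 = 0 ∨ 1 = 1
g5 = ¬g4 = ¬1 = 0
g6 = g5 ∧ in4 = 0 ∧ 0 = 0
g7 = ¬g6 = ¬0 = 1
g8 = g2 ∨ g7 = 1 ∨ 1 = 1
g9 = in3 ∨ g8 = 0 ∨ 1 = 1
g10 = g9 ∧ in2 = 1 ∧ 1 = 1
So g10 = 1 as required.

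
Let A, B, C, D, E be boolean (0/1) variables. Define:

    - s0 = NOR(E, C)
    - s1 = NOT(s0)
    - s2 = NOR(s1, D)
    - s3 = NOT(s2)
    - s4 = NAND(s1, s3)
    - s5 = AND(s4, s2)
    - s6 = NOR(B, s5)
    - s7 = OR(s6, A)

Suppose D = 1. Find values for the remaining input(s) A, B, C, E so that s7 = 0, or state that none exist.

Check with D = 1 and A=0, B=1, C=1, E=0:
s0 = NOR(E, C) = NOR(0, 1) = 0
s1 = NOT(s0) = NOT 0 = 1
s2 = NOR(s1, D) = NOR(1, 1) = 0
s3 = NOT(s2) = NOT 0 = 1
s4 = NAND(s1, s3) = NAND(1, 1) = 0
s5 = AND(s4, s2) = AND(0, 0) = 0
s6 = NOR(B, s5) = NOR(1, 0) = 0
s7 = OR(s6, A) = OR(0, 0) = 0
So s7 = 0.

A=0, B=1, C=1, E=0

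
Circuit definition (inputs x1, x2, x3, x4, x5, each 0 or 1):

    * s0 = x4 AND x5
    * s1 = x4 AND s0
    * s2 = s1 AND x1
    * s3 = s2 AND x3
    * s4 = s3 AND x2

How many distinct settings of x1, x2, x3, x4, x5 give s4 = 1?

1

s4 = s3 AND x2 must be 1, so both s3 = 1 and x2 = 1.
s3 = s2 AND x3 must be 1, so both s2 = 1 and x3 = 1.
Satisfying assignments:
  x1=1, x2=1, x3=1, x4=1, x5=1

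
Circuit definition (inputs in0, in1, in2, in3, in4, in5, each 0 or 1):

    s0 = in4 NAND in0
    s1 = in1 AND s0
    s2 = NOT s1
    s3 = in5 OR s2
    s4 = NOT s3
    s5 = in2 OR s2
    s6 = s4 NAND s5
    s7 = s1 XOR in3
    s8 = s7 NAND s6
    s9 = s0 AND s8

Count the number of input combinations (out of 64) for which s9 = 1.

s9 = s0 AND s8 must be 1, so both s0 = 1 and s8 = 1.
s0 = in4 NAND in0 must be 1, so at least one of in4, in0 is 0.
s8 = s7 NAND s6 must be 1, so at least one of s7, s6 is 0.
Enumerating the 64 input combinations, 27 give s9 = 1 and 37 give s9 = 0.

27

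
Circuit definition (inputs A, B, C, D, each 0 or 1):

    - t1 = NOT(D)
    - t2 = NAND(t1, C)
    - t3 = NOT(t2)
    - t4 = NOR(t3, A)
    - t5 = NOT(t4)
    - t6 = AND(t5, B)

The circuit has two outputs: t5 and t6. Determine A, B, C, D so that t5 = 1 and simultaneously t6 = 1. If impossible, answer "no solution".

Check with A=1, B=1, C=1, D=0:
t1 = NOT(D) = NOT 0 = 1
t2 = NAND(t1, C) = NAND(1, 1) = 0
t3 = NOT(t2) = NOT 0 = 1
t4 = NOR(t3, A) = NOR(1, 1) = 0
t5 = NOT(t4) = NOT 0 = 1
t6 = AND(t5, B) = AND(1, 1) = 1
So t5 = 1 and t6 = 1.

A=1, B=1, C=1, D=0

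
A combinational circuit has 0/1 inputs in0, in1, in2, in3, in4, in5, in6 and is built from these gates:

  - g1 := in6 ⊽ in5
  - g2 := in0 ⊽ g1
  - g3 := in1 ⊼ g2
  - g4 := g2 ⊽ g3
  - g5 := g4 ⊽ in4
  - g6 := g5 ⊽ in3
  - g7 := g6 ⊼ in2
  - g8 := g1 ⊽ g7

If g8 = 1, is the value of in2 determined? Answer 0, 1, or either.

g8 = g1 ⊽ g7 must be 1, so both g1 = 0 and g7 = 0.
g1 = in6 ⊽ in5 must be 0, so at least one of in6, in5 is 1.
Every assignment with g8 = 1 has in2 = 1; there are 12 such assignment(s).

1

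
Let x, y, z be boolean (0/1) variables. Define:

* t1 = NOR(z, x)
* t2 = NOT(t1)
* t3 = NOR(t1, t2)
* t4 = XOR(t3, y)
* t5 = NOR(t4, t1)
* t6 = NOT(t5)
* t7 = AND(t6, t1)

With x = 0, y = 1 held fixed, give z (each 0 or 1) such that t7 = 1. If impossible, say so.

z=0

t7 = AND(t6, t1) must be 1, so both t6 = 1 and t1 = 1.
Check with x = 0, y = 1 and z=0:
t1 = NOR(z, x) = NOR(0, 0) = 1
t2 = NOT(t1) = NOT 1 = 0
t3 = NOR(t1, t2) = NOR(1, 0) = 0
t4 = XOR(t3, y) = XOR(0, 1) = 1
t5 = NOR(t4, t1) = NOR(1, 1) = 0
t6 = NOT(t5) = NOT 0 = 1
t7 = AND(t6, t1) = AND(1, 1) = 1
So t7 = 1.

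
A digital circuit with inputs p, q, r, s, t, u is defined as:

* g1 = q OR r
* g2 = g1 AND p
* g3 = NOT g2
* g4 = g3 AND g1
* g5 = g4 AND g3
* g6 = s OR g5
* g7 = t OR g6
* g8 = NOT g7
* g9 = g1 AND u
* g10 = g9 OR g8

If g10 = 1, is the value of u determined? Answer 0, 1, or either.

either

Both values of u occur among assignments with g10 = 1:
  u=0: p=0, q=0, r=0, s=0, t=0, u=0
  u=1: p=0, q=0, r=0, s=0, t=0, u=1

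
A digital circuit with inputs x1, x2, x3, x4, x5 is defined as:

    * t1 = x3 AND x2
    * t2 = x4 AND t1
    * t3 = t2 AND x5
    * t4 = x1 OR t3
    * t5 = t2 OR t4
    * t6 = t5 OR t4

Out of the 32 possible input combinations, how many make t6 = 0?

t6 = t5 OR t4 must be 0, so both t5 = 0 and t4 = 0.
Enumerating the 32 input combinations, 14 give t6 = 0 and 18 give t6 = 1.

14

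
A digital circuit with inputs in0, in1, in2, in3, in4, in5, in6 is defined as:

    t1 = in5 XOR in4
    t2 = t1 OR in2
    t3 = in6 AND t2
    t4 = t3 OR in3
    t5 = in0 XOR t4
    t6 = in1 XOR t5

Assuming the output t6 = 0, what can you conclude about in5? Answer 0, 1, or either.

Both values of in5 occur among assignments with t6 = 0:
  in5=0: in0=0, in1=0, in2=0, in3=0, in4=0, in5=0, in6=0
  in5=1: in0=0, in1=0, in2=0, in3=0, in4=0, in5=1, in6=0

either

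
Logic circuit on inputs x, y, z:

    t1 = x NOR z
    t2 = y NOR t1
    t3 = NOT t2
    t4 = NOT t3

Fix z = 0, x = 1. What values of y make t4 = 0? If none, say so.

y=1

t4 = NOT t3 must be 0, so t3 = 1.
t3 = NOT t2 must be 1, so t2 = 0.
Check with z = 0, x = 1 and y=1:
t1 = x NOR z = 1 NOR 0 = 0
t2 = y NOR t1 = 1 NOR 0 = 0
t3 = NOT t2 = NOT 0 = 1
t4 = NOT t3 = NOT 1 = 0
So t4 = 0.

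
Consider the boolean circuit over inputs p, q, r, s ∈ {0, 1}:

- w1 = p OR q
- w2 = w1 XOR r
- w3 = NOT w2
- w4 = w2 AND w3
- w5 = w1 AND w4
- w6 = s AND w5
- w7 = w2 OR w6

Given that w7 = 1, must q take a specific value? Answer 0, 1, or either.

either

Both values of q occur among assignments with w7 = 1:
  q=0: p=0, q=0, r=1, s=0
  q=1: p=0, q=1, r=0, s=0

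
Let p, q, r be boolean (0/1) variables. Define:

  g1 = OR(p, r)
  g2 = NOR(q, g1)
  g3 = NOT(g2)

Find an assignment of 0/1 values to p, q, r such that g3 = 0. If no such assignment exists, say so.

g3 = NOT(g2) must be 0, so g2 = 1.
g2 = NOR(q, g1) must be 1, so both q = 0 and g1 = 0.
Check with p=0 q=0 r=0:
g1 = OR(p, r) = OR(0, 0) = 0
g2 = NOR(q, g1) = NOR(0, 0) = 1
g3 = NOT(g2) = NOT 1 = 0
So g3 = 0 as required.

p=0 q=0 r=0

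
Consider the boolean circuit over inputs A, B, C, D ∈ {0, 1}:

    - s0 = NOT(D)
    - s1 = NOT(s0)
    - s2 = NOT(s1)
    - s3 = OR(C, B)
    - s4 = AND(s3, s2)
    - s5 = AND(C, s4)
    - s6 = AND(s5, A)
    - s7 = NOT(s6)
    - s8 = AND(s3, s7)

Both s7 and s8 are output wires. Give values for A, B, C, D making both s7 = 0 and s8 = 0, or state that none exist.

A=1, B=0, C=1, D=0

Check with A=1, B=0, C=1, D=0:
s0 = NOT(D) = NOT 0 = 1
s1 = NOT(s0) = NOT 1 = 0
s2 = NOT(s1) = NOT 0 = 1
s3 = OR(C, B) = OR(1, 0) = 1
s4 = AND(s3, s2) = AND(1, 1) = 1
s5 = AND(C, s4) = AND(1, 1) = 1
s6 = AND(s5, A) = AND(1, 1) = 1
s7 = NOT(s6) = NOT 1 = 0
s8 = AND(s3, s7) = AND(1, 0) = 0
So s7 = 0 and s8 = 0.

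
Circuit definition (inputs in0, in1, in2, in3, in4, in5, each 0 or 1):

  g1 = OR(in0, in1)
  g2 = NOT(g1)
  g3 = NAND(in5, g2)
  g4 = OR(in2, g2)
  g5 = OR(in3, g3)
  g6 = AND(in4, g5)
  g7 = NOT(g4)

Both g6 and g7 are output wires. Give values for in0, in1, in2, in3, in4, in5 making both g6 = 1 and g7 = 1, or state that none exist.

in0=1, in1=1, in2=0, in3=1, in4=1, in5=0

Check with in0=1, in1=1, in2=0, in3=1, in4=1, in5=0:
g1 = OR(in0, in1) = OR(1, 1) = 1
g2 = NOT(g1) = NOT 1 = 0
g3 = NAND(in5, g2) = NAND(0, 0) = 1
g4 = OR(in2, g2) = OR(0, 0) = 0
g5 = OR(in3, g3) = OR(1, 1) = 1
g6 = AND(in4, g5) = AND(1, 1) = 1
g7 = NOT(g4) = NOT 0 = 1
So g6 = 1 and g7 = 1.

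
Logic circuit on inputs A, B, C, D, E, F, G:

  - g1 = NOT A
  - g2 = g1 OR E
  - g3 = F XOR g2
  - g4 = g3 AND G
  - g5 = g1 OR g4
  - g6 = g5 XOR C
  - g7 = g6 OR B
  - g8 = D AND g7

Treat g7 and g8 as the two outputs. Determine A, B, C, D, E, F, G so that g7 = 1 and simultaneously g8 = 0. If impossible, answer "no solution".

Check with A=0, B=1, C=0, D=0, E=1, F=1, G=1:
g1 = NOT A = NOT 0 = 1
g2 = g1 OR E = 1 OR 1 = 1
g3 = F XOR g2 = 1 XOR 1 = 0
g4 = g3 AND G = 0 AND 1 = 0
g5 = g1 OR g4 = 1 OR 0 = 1
g6 = g5 XOR C = 1 XOR 0 = 1
g7 = g6 OR B = 1 OR 1 = 1
g8 = D AND g7 = 0 AND 1 = 0
So g7 = 1 and g8 = 0.

A=0, B=1, C=0, D=0, E=1, F=1, G=1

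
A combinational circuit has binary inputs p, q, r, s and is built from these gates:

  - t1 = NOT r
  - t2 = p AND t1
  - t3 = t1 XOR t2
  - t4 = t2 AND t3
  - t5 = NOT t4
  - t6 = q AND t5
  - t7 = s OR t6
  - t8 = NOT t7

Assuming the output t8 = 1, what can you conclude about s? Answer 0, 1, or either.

t8 = NOT t7 must be 1, so t7 = 0.
t7 = s OR t6 must be 0, so both s = 0 and t6 = 0.
t6 = q AND t5 must be 0, so at least one of q, t5 is 0.
Every assignment with t8 = 1 has s = 0; there are 4 such assignment(s).
  p=0, q=0, r=0, s=0
  p=0, q=0, r=1, s=0
  p=1, q=0, r=0, s=0
  p=1, q=0, r=1, s=0

0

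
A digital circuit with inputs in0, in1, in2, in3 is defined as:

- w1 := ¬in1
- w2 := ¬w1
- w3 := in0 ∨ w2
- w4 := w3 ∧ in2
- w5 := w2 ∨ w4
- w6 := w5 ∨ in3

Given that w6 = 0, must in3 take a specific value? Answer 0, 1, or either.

0

w6 = w5 ∨ in3 must be 0, so both w5 = 0 and in3 = 0.
Every assignment with w6 = 0 has in3 = 0; there are 3 such assignment(s).
  in0=0, in1=0, in2=0, in3=0
  in0=0, in1=0, in2=1, in3=0
  in0=1, in1=0, in2=0, in3=0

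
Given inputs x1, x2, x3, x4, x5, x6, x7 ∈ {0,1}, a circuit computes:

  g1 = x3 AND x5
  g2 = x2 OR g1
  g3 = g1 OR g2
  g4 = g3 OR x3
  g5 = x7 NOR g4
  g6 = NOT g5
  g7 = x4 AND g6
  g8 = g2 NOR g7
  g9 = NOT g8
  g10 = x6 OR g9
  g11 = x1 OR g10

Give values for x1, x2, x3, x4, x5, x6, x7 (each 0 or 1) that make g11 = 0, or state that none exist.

x1=0, x2=0, x3=0, x4=1, x5=0, x6=0, x7=0

Check with x1=0, x2=0, x3=0, x4=1, x5=0, x6=0, x7=0:
g1 = x3 AND x5 = 0 AND 0 = 0
g2 = x2 OR g1 = 0 OR 0 = 0
g3 = g1 OR g2 = 0 OR 0 = 0
g4 = g3 OR x3 = 0 OR 0 = 0
g5 = x7 NOR g4 = 0 NOR 0 = 1
g6 = NOT g5 = NOT 1 = 0
g7 = x4 AND g6 = 1 AND 0 = 0
g8 = g2 NOR g7 = 0 NOR 0 = 1
g9 = NOT g8 = NOT 1 = 0
g10 = x6 OR g9 = 0 OR 0 = 0
g11 = x1 OR g10 = 0 OR 0 = 0
So g11 = 0 as required.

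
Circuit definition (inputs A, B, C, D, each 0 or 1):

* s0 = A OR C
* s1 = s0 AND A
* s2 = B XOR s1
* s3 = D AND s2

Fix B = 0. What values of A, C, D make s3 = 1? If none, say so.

A=1 C=1 D=1

Check with B = 0 and A=1, C=1, D=1:
s0 = A OR C = 1 OR 1 = 1
s1 = s0 AND A = 1 AND 1 = 1
s2 = B XOR s1 = 0 XOR 1 = 1
s3 = D AND s2 = 1 AND 1 = 1
So s3 = 1.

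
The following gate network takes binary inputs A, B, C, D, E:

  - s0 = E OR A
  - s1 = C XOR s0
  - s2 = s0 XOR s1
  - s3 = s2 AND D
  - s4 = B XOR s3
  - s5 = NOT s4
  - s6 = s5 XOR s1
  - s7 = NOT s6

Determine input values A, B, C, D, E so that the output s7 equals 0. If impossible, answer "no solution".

Check with A=0, B=1, C=1, D=0, E=0:
s0 = E OR A = 0 OR 0 = 0
s1 = C XOR s0 = 1 XOR 0 = 1
s2 = s0 XOR s1 = 0 XOR 1 = 1
s3 = s2 AND D = 1 AND 0 = 0
s4 = B XOR s3 = 1 XOR 0 = 1
s5 = NOT s4 = NOT 1 = 0
s6 = s5 XOR s1 = 0 XOR 1 = 1
s7 = NOT s6 = NOT 1 = 0
So s7 = 0 as required.

A=0, B=1, C=1, D=0, E=0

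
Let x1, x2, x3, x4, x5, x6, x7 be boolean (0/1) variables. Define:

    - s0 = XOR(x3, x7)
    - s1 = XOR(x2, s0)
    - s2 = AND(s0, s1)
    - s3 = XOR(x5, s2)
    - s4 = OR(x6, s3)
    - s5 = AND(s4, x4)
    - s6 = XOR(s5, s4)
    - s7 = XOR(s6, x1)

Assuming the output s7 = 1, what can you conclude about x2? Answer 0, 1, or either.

Both values of x2 occur among assignments with s7 = 1:
  x2=0: x1=0, x2=0, x3=0, x4=0, x5=0, x6=0, x7=1
  x2=1: x1=0, x2=1, x3=0, x4=0, x5=0, x6=1, x7=0

either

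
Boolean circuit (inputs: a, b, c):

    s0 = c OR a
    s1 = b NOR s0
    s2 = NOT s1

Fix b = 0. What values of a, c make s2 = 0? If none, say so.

a=0, c=0

Check with b = 0 and a=0, c=0:
s0 = c OR a = 0 OR 0 = 0
s1 = b NOR s0 = 0 NOR 0 = 1
s2 = NOT s1 = NOT 1 = 0
So s2 = 0.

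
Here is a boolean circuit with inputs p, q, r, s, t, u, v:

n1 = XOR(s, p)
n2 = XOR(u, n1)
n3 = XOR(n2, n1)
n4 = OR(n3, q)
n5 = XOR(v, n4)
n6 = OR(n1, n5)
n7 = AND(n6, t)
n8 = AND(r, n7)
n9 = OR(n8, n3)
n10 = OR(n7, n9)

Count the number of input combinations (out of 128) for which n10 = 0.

n10 = OR(n7, n9) must be 0, so both n7 = 0 and n9 = 0.
n7 = AND(n6, t) must be 0, so at least one of n6, t is 0.
n9 = OR(n8, n3) must be 0, so both n8 = 0 and n3 = 0.
Enumerating the 128 input combinations, 40 give n10 = 0 and 88 give n10 = 1.

40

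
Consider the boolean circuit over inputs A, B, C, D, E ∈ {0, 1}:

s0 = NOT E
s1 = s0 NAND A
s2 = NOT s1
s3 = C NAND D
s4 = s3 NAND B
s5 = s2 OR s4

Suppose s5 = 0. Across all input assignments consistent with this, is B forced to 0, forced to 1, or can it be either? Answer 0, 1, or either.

1

s5 = s2 OR s4 must be 0, so both s2 = 0 and s4 = 0.
Every assignment with s5 = 0 has B = 1; there are 9 such assignment(s).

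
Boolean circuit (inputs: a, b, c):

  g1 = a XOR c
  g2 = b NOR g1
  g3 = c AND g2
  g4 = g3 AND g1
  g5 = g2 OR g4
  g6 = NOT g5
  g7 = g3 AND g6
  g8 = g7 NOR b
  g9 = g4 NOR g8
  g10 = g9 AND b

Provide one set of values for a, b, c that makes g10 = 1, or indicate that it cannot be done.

Check with a=1 b=1 c=0:
g1 = a XOR c = 1 XOR 0 = 1
g2 = b NOR g1 = 1 NOR 1 = 0
g3 = c AND g2 = 0 AND 0 = 0
g4 = g3 AND g1 = 0 AND 1 = 0
g5 = g2 OR g4 = 0 OR 0 = 0
g6 = NOT g5 = NOT 0 = 1
g7 = g3 AND g6 = 0 AND 1 = 0
g8 = g7 NOR b = 0 NOR 1 = 0
g9 = g4 NOR g8 = 0 NOR 0 = 1
g10 = g9 AND b = 1 AND 1 = 1
So g10 = 1 as required.

a=1 b=1 c=0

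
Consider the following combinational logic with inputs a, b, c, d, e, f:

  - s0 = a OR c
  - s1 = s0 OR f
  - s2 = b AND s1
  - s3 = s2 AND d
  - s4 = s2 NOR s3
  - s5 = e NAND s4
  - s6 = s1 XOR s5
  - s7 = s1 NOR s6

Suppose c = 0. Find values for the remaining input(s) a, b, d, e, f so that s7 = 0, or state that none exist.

s7 = s1 NOR s6 must be 0, so at least one of s1, s6 is 1.
Check with c = 0 and a=0, b=0, d=1, e=1, f=1:
s0 = a OR c = 0 OR 0 = 0
s1 = s0 OR f = 0 OR 1 = 1
s2 = b AND s1 = 0 AND 1 = 0
s3 = s2 AND d = 0 AND 1 = 0
s4 = s2 NOR s3 = 0 NOR 0 = 1
s5 = e NAND s4 = 1 NAND 1 = 0
s6 = s1 XOR s5 = 1 XOR 0 = 1
s7 = s1 NOR s6 = 1 NOR 1 = 0
So s7 = 0.

a=0, b=0, d=1, e=1, f=1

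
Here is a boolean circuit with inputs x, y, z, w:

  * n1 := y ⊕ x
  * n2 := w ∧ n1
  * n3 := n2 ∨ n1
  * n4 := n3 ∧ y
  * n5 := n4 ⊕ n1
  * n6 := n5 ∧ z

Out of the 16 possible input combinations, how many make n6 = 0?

n6 = n5 ∧ z must be 0, so at least one of n5, z is 0.
Enumerating the 16 input combinations, 14 give n6 = 0 and 2 give n6 = 1.

14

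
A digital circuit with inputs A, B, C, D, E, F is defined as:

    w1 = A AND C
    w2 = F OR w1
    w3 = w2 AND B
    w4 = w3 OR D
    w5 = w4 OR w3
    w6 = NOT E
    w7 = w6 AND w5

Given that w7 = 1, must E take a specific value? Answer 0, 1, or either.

w7 = w6 AND w5 must be 1, so both w6 = 1 and w5 = 1.
w6 = NOT E must be 1, so E = 0.
Every assignment with w7 = 1 has E = 0; there are 21 such assignment(s).

0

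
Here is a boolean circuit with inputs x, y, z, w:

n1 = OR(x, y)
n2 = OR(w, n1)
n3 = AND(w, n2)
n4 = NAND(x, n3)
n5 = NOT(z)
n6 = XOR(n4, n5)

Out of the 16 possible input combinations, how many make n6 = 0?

n6 = XOR(n4, n5) must be 0, so n4 and n5 are equal.
Enumerating the 16 input combinations, 8 give n6 = 0 and 8 give n6 = 1.

8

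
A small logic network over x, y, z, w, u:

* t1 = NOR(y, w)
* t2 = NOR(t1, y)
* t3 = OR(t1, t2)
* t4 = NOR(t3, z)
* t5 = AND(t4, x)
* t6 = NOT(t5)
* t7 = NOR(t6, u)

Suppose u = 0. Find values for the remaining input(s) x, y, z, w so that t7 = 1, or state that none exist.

x=1, y=1, z=0, w=0

Check with u = 0 and x=1, y=1, z=0, w=0:
t1 = NOR(y, w) = NOR(1, 0) = 0
t2 = NOR(t1, y) = NOR(0, 1) = 0
t3 = OR(t1, t2) = OR(0, 0) = 0
t4 = NOR(t3, z) = NOR(0, 0) = 1
t5 = AND(t4, x) = AND(1, 1) = 1
t6 = NOT(t5) = NOT 1 = 0
t7 = NOR(t6, u) = NOR(0, 0) = 1
So t7 = 1.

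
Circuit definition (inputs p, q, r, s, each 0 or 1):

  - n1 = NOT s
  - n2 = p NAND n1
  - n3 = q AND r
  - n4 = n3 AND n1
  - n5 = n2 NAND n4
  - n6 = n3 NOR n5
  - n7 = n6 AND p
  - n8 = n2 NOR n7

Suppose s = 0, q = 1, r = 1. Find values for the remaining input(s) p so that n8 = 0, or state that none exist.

p=0

Check with s = 0, q = 1, r = 1 and p=0:
n1 = NOT s = NOT 0 = 1
n2 = p NAND n1 = 0 NAND 1 = 1
n3 = q AND r = 1 AND 1 = 1
n4 = n3 AND n1 = 1 AND 1 = 1
n5 = n2 NAND n4 = 1 NAND 1 = 0
n6 = n3 NOR n5 = 1 NOR 0 = 0
n7 = n6 AND p = 0 AND 0 = 0
n8 = n2 NOR n7 = 1 NOR 0 = 0
So n8 = 0.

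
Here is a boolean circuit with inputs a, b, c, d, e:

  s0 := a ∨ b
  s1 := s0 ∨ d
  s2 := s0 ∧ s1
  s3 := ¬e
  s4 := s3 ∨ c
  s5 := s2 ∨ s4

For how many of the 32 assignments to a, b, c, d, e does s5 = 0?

2

s5 = s2 ∨ s4 must be 0, so both s2 = 0 and s4 = 0.
s2 = s0 ∧ s1 must be 0, so at least one of s0, s1 is 0.
Satisfying assignments:
  a=0, b=0, c=0, d=0, e=1
  a=0, b=0, c=0, d=1, e=1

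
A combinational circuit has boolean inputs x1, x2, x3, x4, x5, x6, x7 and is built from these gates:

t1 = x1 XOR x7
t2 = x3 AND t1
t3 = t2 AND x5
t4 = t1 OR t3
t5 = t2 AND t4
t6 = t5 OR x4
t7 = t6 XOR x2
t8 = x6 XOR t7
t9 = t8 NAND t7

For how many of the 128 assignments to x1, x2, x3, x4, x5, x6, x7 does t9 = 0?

t9 = t8 NAND t7 must be 0, so both t8 = 1 and t7 = 1.
t8 = x6 XOR t7 must be 1, so x6 and t7 differ.
t7 = t6 XOR x2 must be 1, so t6 and x2 differ.
Enumerating the 128 input combinations, 32 give t9 = 0 and 96 give t9 = 1.

32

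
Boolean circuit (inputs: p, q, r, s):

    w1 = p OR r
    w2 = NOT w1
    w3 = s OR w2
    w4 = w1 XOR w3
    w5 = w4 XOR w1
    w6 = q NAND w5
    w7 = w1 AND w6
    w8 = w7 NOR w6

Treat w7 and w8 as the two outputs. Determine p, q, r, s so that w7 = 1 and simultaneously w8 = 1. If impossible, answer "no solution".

Across all 16 input combinations, none give both w7 = 1 and w8 = 1.

no solution exists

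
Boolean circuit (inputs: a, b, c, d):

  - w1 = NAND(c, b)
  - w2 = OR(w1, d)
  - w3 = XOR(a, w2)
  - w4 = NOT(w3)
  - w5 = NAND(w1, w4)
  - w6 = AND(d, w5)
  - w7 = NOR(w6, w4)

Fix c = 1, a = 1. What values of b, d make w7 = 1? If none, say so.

w7 = NOR(w6, w4) must be 1, so both w6 = 0 and w4 = 0.
Check with c = 1, a = 1 and b=1, d=0:
w1 = NAND(c, b) = NAND(1, 1) = 0
w2 = OR(w1, d) = OR(0, 0) = 0
w3 = XOR(a, w2) = XOR(1, 0) = 1
w4 = NOT(w3) = NOT 1 = 0
w5 = NAND(w1, w4) = NAND(0, 0) = 1
w6 = AND(d, w5) = AND(0, 1) = 0
w7 = NOR(w6, w4) = NOR(0, 0) = 1
So w7 = 1.

b=1 d=0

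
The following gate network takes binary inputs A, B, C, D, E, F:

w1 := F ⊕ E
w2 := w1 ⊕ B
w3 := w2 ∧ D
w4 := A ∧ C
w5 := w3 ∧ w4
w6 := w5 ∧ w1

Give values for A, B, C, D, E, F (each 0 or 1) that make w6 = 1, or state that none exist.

A=1, B=0, C=1, D=1, E=0, F=1

w6 = w5 ∧ w1 must be 1, so both w5 = 1 and w1 = 1.
w5 = w3 ∧ w4 must be 1, so both w3 = 1 and w4 = 1.
w1 = F ⊕ E must be 1, so F and E differ.
Check with A=1, B=0, C=1, D=1, E=0, F=1:
w1 = F ⊕ E = 1 ⊕ 0 = 1
w2 = w1 ⊕ B = 1 ⊕ 0 = 1
w3 = w2 ∧ D = 1 ∧ 1 = 1
w4 = A ∧ C = 1 ∧ 1 = 1
w5 = w3 ∧ w4 = 1 ∧ 1 = 1
w6 = w5 ∧ w1 = 1 ∧ 1 = 1
So w6 = 1 as required.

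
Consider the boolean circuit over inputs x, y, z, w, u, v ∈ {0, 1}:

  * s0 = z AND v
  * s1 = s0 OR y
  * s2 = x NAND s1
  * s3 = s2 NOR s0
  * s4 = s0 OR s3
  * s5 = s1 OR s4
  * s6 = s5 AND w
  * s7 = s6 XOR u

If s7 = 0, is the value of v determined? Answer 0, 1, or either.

either

Both values of v occur among assignments with s7 = 0:
  v=0: x=0, y=0, z=0, w=0, u=0, v=0
  v=1: x=0, y=0, z=0, w=0, u=0, v=1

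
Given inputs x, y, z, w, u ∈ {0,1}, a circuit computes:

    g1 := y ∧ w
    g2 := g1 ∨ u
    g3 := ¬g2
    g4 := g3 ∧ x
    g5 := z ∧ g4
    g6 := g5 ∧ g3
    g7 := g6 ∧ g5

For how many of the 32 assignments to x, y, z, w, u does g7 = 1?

g7 = g6 ∧ g5 must be 1, so both g6 = 1 and g5 = 1.
Satisfying assignments:
  x=1, y=0, z=1, w=0, u=0
  x=1, y=0, z=1, w=1, u=0
  x=1, y=1, z=1, w=0, u=0

3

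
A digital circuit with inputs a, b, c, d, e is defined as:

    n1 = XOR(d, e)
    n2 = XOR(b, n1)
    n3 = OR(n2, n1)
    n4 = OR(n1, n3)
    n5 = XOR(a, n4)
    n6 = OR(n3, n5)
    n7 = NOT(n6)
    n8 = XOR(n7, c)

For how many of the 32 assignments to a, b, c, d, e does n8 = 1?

16

n8 = XOR(n7, c) must be 1, so n7 and c differ.
Enumerating the 32 input combinations, 16 give n8 = 1 and 16 give n8 = 0.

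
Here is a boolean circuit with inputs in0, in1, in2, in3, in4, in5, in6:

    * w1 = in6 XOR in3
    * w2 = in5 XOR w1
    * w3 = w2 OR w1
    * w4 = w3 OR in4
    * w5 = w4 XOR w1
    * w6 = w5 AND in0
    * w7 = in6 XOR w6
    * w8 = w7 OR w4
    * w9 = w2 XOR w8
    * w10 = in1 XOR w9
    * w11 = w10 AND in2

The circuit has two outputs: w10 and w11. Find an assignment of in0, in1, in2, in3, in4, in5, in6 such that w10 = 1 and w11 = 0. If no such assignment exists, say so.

in0=1, in1=0, in2=0, in3=1, in4=0, in5=0, in6=1

Check with in0=1, in1=0, in2=0, in3=1, in4=0, in5=0, in6=1:
w1 = in6 XOR in3 = 1 XOR 1 = 0
w2 = in5 XOR w1 = 0 XOR 0 = 0
w3 = w2 OR w1 = 0 OR 0 = 0
w4 = w3 OR in4 = 0 OR 0 = 0
w5 = w4 XOR w1 = 0 XOR 0 = 0
w6 = w5 AND in0 = 0 AND 1 = 0
w7 = in6 XOR w6 = 1 XOR 0 = 1
w8 = w7 OR w4 = 1 OR 0 = 1
w9 = w2 XOR w8 = 0 XOR 1 = 1
w10 = in1 XOR w9 = 0 XOR 1 = 1
w11 = w10 AND in2 = 1 AND 0 = 0
So w10 = 1 and w11 = 0.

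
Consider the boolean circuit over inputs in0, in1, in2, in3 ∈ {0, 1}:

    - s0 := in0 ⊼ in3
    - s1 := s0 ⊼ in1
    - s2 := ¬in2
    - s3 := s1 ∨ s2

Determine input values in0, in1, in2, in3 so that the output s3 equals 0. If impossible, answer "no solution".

in0=0, in1=1, in2=1, in3=1

s3 = s1 ∨ s2 must be 0, so both s1 = 0 and s2 = 0.
s1 = s0 ⊼ in1 must be 0, so both s0 = 1 and in1 = 1.
s2 = ¬in2 must be 0, so in2 = 1.
Check with in0=0, in1=1, in2=1, in3=1:
s0 = in0 ⊼ in3 = 0 ⊼ 1 = 1
s1 = s0 ⊼ in1 = 1 ⊼ 1 = 0
s2 = ¬in2 = ¬1 = 0
s3 = s1 ∨ s2 = 0 ∨ 0 = 0
So s3 = 0 as required.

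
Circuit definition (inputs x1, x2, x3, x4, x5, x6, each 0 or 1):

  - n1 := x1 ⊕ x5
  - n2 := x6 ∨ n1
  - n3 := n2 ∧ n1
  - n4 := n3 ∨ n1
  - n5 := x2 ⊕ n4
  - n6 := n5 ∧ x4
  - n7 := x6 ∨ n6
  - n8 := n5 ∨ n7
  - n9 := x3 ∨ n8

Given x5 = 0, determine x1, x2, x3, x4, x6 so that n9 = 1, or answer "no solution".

n9 = x3 ∨ n8 must be 1, so at least one of x3, n8 is 1.
Check with x5 = 0 and x1=1, x2=1, x3=1, x4=1, x6=0:
n1 = x1 ⊕ x5 = 1 ⊕ 0 = 1
n2 = x6 ∨ n1 = 0 ∨ 1 = 1
n3 = n2 ∧ n1 = 1 ∧ 1 = 1
n4 = n3 ∨ n1 = 1 ∨ 1 = 1
n5 = x2 ⊕ n4 = 1 ⊕ 1 = 0
n6 = n5 ∧ x4 = 0 ∧ 1 = 0
n7 = x6 ∨ n6 = 0 ∨ 0 = 0
n8 = n5 ∨ n7 = 0 ∨ 0 = 0
n9 = x3 ∨ n8 = 1 ∨ 0 = 1
So n9 = 1.

x1=1, x2=1, x3=1, x4=1, x6=0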